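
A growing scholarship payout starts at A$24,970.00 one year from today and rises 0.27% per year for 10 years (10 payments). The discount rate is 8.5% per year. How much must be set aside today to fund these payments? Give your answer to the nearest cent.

A$165,544.35

Periodic rate r = 0.085 per year.
Growing ordinary annuity: PV = PMT₁ × [1 − ((1+g)/(1+r))^n] / (r − g) = 24,970 × [1 − ((1+0.0027)/(1+r))^10] / (r − 0.0027) = A$165,544.35.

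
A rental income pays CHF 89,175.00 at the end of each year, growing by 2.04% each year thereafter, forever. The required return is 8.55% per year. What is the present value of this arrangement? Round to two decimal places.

CHF 1,369,815.67

Periodic rate r = 0.0855 per year.
Growing perpetuity (Gordon): PV = PMT₁ / (r − g) = 89,175 / (r − 0.0204) = CHF 1,369,815.67.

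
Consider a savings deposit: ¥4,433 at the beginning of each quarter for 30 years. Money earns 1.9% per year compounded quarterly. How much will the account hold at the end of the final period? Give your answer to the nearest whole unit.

This is an annuity due: 120 deposits of ¥4,433 at the beginning of each quarter.
Periodic rate r = 0.019/4 per quarter; n is counted in quarters.
FV = PMT × [((1+r)^n − 1)/r] × (1+r) = 4,433 × [(1+r)^120 − 1] / r × (1+r) = ¥718,165

¥718,165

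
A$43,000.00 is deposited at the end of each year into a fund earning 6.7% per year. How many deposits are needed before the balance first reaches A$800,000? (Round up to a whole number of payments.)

Periodic rate r = 0.067 per year.
Ordinary annuity FV: 800,000 = 43,000 × [((1+r)^n − 1)/r].
(1+r)^n = 1 + 800,000 × r / 43,000, so n = ln(1 + 800,000·r/43,000) / ln(1+r) = 12.48.
Round up to a whole number of payments: n = 13.

13 payments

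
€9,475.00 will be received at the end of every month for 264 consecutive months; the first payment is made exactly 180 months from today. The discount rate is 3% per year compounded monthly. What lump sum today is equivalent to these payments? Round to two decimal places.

€1,170,126.37

Ordinary annuity of 264 payments, first payment at period 180.
Periodic rate r = 0.03/12 per month; n is counted in months.
The ordinary-annuity PV formula values the stream one period before the first payment (period 179); discount that back 179 periods:
PV₀ = 9,475 × [1 − (1+r)^−264] / r × (1+r)^−179 = €1,170,126.37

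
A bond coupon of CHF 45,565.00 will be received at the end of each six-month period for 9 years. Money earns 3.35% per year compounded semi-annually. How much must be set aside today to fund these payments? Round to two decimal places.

CHF 703,041.17

This is an ordinary annuity: 18 payments of CHF 45,565.00 at the end of each six-month period.
Periodic rate r = 0.0335/2 per half-year; n is counted in half-years.
PV = PMT × [(1 − (1+r)^−n)/r] = 45,565 × [1 − (1+r)^−18] / r = CHF 703,041.17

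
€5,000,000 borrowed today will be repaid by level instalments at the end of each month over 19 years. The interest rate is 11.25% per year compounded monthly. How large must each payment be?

€53,214.42

Level ordinary annuity; solve PV = PMT × [(1 − (1+r)^−n)/r] for PMT.
Periodic rate r = 0.1125/12 per month; n is counted in months.
With n = 228: PMT = 5,000,000 / ([(1 − (1+r)^−n)/r]) = €53,214.42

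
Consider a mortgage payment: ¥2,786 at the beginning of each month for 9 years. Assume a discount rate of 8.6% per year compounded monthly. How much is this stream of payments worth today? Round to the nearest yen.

¥210,471

This is an annuity due: 108 payments of ¥2,786 at the beginning of each month.
Periodic rate r = 0.086/12 per month; n is counted in months.
PV = PMT × [(1 − (1+r)^−n)/r] × (1+r) = 2,786 × [1 − (1+r)^−108] / r × (1+r) = ¥210,471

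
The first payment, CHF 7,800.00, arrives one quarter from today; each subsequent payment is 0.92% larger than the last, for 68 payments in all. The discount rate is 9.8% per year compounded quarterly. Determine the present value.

Periodic rate r = 0.098/4 per quarter; n is counted in quarters.
Growing ordinary annuity: PV = PMT₁ × [1 − ((1+g)/(1+r))^n] / (r − g) = 7,800 × [1 − ((1+0.0092)/(1+r))^68] / (r − 0.0092) = CHF 326,554.69.

CHF 326,554.69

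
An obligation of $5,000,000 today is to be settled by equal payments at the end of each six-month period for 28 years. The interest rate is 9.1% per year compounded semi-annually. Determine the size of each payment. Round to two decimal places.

$248,028.41

Level ordinary annuity; solve PV = PMT × [(1 − (1+r)^−n)/r] for PMT.
Periodic rate r = 0.091/2 per half-year; n is counted in half-years.
With n = 56: PMT = 5,000,000 / ([(1 − (1+r)^−n)/r]) = $248,028.41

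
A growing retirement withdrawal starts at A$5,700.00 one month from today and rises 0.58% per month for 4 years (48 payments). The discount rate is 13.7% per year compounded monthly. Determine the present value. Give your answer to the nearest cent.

Periodic rate r = 0.137/12 per month; n is counted in months.
Growing ordinary annuity: PV = PMT₁ × [1 − ((1+g)/(1+r))^n] / (r − g) = 5,700 × [1 − ((1+0.0058)/(1+r))^48] / (r − 0.0058) = A$238,036.42.

A$238,036.42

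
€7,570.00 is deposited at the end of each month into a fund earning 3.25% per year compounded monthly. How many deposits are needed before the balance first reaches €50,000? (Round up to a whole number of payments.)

Periodic rate r = 0.0325/12 per month; n is counted in months.
Ordinary annuity FV: 50,000 = 7,570 × [((1+r)^n − 1)/r].
(1+r)^n = 1 + 50,000 × r / 7,570, so n = ln(1 + 50,000·r/7,570) / ln(1+r) = 6.56.
Round up to a whole number of payments: n = 7.

7 payments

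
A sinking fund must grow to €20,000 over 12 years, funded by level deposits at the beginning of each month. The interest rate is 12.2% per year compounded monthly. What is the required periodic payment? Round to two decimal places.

Level annuity due; solve FV = PMT × [((1+r)^n − 1)/r] × (1+r) for PMT.
Periodic rate r = 0.122/12 per month; n is counted in months.
With n = 144: PMT = 20,000 / ([((1+r)^n − 1)/r] × (1+r)) = €61.16

€61.16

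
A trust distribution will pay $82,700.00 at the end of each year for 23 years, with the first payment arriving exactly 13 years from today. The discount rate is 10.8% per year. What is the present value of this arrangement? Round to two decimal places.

$202,524.25

Ordinary annuity of 23 payments, first payment at period 13.
Periodic rate r = 0.108 per year.
The ordinary-annuity PV formula values the stream one period before the first payment (period 12); discount that back 12 periods:
PV₀ = 82,700 × [1 − (1+r)^−23] / r × (1+r)^−12 = $202,524.25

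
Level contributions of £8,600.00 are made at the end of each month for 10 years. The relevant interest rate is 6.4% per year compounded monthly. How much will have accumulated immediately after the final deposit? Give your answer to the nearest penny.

This is an ordinary annuity: 120 deposits of £8,600.00 at the end of each month.
Periodic rate r = 0.064/12 per month; n is counted in months.
FV = PMT × [((1+r)^n − 1)/r] = 8,600 × [(1+r)^120 − 1] / r = £1,440,379.21

£1,440,379.21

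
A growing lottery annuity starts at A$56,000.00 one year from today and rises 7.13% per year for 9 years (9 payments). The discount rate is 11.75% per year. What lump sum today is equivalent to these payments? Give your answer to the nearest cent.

Periodic rate r = 0.1175 per year.
Growing ordinary annuity: PV = PMT₁ × [1 − ((1+g)/(1+r))^n] / (r − g) = 56,000 × [1 − ((1+0.0713)/(1+r))^9] / (r − 0.0713) = A$383,190.54.

A$383,190.54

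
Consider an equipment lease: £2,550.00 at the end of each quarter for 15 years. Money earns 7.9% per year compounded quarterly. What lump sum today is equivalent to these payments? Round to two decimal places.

£89,179.24

This is an ordinary annuity: 60 payments of £2,550.00 at the end of each quarter.
Periodic rate r = 0.079/4 per quarter; n is counted in quarters.
PV = PMT × [(1 − (1+r)^−n)/r] = 2,550 × [1 − (1+r)^−60] / r = £89,179.24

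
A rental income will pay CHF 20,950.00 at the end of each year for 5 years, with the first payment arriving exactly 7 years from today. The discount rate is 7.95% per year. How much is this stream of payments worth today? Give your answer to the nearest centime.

Ordinary annuity of 5 payments, first payment at period 7.
Periodic rate r = 0.0795 per year.
The ordinary-annuity PV formula values the stream one period before the first payment (period 6); discount that back 6 periods:
PV₀ = 20,950 × [1 − (1+r)^−5] / r × (1+r)^−6 = CHF 52,928.36

CHF 52,928.36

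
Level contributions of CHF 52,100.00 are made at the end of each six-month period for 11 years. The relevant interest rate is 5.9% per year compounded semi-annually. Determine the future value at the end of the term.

This is an ordinary annuity: 22 deposits of CHF 52,100.00 at the end of each six-month period.
Periodic rate r = 0.059/2 per half-year; n is counted in half-years.
FV = PMT × [((1+r)^n − 1)/r] = 52,100 × [(1+r)^22 − 1] / r = CHF 1,581,975.23

CHF 1,581,975.23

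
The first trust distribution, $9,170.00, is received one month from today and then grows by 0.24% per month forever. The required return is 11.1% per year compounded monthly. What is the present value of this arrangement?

Periodic rate r = 0.111/12 per month.
Growing perpetuity (Gordon): PV = PMT₁ / (r − g) = 9,170 / (r − 0.0024) = $1,338,686.13.

$1,338,686.13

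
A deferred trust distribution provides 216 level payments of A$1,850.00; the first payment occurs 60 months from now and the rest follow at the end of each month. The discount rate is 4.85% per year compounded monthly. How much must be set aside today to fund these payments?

Ordinary annuity of 216 payments, first payment at period 60.
Periodic rate r = 0.0485/12 per month; n is counted in months.
The ordinary-annuity PV formula values the stream one period before the first payment (period 59); discount that back 59 periods:
PV₀ = 1,850 × [1 − (1+r)^−216] / r × (1+r)^−59 = A$209,825.96

A$209,825.96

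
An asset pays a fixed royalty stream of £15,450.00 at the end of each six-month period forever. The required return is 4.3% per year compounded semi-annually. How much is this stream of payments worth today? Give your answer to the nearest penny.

Periodic rate r = 0.043/2 per half-year.
Level perpetuity: PV = PMT / r = 15,450 / (0.043/2) = £718,604.65.

£718,604.65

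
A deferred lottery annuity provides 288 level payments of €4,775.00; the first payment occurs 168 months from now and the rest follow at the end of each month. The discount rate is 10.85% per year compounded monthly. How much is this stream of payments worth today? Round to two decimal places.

€108,672.17

Ordinary annuity of 288 payments, first payment at period 168.
Periodic rate r = 0.1085/12 per month; n is counted in months.
The ordinary-annuity PV formula values the stream one period before the first payment (period 167); discount that back 167 periods:
PV₀ = 4,775 × [1 − (1+r)^−288] / r × (1+r)^−167 = €108,672.17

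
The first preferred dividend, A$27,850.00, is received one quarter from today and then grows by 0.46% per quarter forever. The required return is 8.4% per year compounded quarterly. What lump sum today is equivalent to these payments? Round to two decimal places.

A$1,698,170.73

Periodic rate r = 0.084/4 per quarter.
Growing perpetuity (Gordon): PV = PMT₁ / (r − g) = 27,850 / (r − 0.0046) = A$1,698,170.73.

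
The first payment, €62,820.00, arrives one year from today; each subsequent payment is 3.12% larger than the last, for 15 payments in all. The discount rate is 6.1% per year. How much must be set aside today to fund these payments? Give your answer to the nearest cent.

€733,079.73

Periodic rate r = 0.061 per year.
Growing ordinary annuity: PV = PMT₁ × [1 − ((1+g)/(1+r))^n] / (r − g) = 62,820 × [1 − ((1+0.0312)/(1+r))^15] / (r − 0.0312) = €733,079.73.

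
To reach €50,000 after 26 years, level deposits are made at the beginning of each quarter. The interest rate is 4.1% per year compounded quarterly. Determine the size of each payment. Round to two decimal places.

€268.69

Level annuity due; solve FV = PMT × [((1+r)^n − 1)/r] × (1+r) for PMT.
Periodic rate r = 0.041/4 per quarter; n is counted in quarters.
With n = 104: PMT = 50,000 / ([((1+r)^n − 1)/r] × (1+r)) = €268.69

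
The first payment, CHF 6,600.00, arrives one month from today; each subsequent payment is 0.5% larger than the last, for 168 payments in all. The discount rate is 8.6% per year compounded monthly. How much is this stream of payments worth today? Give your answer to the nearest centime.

Periodic rate r = 0.086/12 per month; n is counted in months.
Growing ordinary annuity: PV = PMT₁ × [1 − ((1+g)/(1+r))^n] / (r − g) = 6,600 × [1 − ((1+0.005)/(1+r))^168] / (r − 0.005) = CHF 924,744.69.

CHF 924,744.69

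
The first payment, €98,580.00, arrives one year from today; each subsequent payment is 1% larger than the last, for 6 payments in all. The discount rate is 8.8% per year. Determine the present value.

Periodic rate r = 0.088 per year.
Growing ordinary annuity: PV = PMT₁ × [1 − ((1+g)/(1+r))^n] / (r − g) = 98,580 × [1 − ((1+0.01)/(1+r))^6] / (r − 0.01) = €455,031.37.

€455,031.37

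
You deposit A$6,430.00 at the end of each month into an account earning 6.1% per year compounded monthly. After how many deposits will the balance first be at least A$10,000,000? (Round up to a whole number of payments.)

Periodic rate r = 0.061/12 per month; n is counted in months.
Ordinary annuity FV: 10,000,000 = 6,430 × [((1+r)^n − 1)/r].
(1+r)^n = 1 + 10,000,000 × r / 6,430, so n = ln(1 + 10,000,000·r/6,430) / ln(1+r) = 431.26.
Round up to a whole number of payments: n = 432.

432 payments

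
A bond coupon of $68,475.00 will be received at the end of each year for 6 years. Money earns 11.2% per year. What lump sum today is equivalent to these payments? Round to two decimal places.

This is an ordinary annuity: 6 payments of $68,475.00 at the end of each year.
Periodic rate r = 0.112 per year.
PV = PMT × [(1 − (1+r)^−n)/r] = 68,475 × [1 − (1+r)^−6] / r = $288,024.67

$288,024.67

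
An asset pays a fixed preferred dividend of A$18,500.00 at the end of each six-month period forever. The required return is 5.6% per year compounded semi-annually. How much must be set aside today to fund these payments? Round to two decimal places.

A$660,714.29

Periodic rate r = 0.056/2 per half-year.
Level perpetuity: PV = PMT / r = 18,500 / (0.056/2) = A$660,714.29.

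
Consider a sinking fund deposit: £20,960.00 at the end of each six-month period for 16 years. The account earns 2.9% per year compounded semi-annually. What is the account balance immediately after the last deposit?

£845,819.50

This is an ordinary annuity: 32 deposits of £20,960.00 at the end of each six-month period.
Periodic rate r = 0.029/2 per half-year; n is counted in half-years.
FV = PMT × [((1+r)^n − 1)/r] = 20,960 × [(1+r)^32 − 1] / r = £845,819.50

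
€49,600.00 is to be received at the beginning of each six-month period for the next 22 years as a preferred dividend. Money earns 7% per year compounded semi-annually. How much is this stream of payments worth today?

€1,143,909.36

This is an annuity due: 44 payments of €49,600.00 at the beginning of each six-month period.
Periodic rate r = 0.07/2 per half-year; n is counted in half-years.
PV = PMT × [(1 − (1+r)^−n)/r] × (1+r) = 49,600 × [1 − (1+r)^−44] / r × (1+r) = €1,143,909.36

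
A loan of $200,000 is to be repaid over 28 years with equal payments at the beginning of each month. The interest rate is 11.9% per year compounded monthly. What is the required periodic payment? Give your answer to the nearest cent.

Level annuity due; solve PV = PMT × [(1 − (1+r)^−n)/r] × (1+r) for PMT.
Periodic rate r = 0.119/12 per month; n is counted in months.
With n = 336: PMT = 200,000 / ([(1 − (1+r)^−n)/r] × (1+r)) = $2,037.86

$2,037.86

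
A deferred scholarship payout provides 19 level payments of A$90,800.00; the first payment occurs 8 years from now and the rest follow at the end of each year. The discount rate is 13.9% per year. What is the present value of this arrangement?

Ordinary annuity of 19 payments, first payment at period 8.
Periodic rate r = 0.139 per year.
The ordinary-annuity PV formula values the stream one period before the first payment (period 7); discount that back 7 periods:
PV₀ = 90,800 × [1 − (1+r)^−19] / r × (1+r)^−7 = A$240,512.57

A$240,512.57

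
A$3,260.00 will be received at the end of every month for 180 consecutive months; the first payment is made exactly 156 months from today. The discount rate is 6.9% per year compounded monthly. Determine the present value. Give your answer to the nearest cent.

Ordinary annuity of 180 payments, first payment at period 156.
Periodic rate r = 0.069/12 per month; n is counted in months.
The ordinary-annuity PV formula values the stream one period before the first payment (period 155); discount that back 155 periods:
PV₀ = 3,260 × [1 − (1+r)^−180] / r × (1+r)^−155 = A$150,068.57

A$150,068.57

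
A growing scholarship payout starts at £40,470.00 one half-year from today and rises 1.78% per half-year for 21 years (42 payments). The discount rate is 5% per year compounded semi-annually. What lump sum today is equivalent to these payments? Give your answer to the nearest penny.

£1,440,401.79

Periodic rate r = 0.05/2 per half-year; n is counted in half-years.
Growing ordinary annuity: PV = PMT₁ × [1 − ((1+g)/(1+r))^n] / (r − g) = 40,470 × [1 − ((1+0.0178)/(1+r))^42] / (r − 0.0178) = £1,440,401.79.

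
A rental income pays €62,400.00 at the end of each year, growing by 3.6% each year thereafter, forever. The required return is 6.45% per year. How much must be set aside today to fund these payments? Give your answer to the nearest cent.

Periodic rate r = 0.0645 per year.
Growing perpetuity (Gordon): PV = PMT₁ / (r − g) = 62,400 / (r − 0.036) = €2,189,473.68.

€2,189,473.68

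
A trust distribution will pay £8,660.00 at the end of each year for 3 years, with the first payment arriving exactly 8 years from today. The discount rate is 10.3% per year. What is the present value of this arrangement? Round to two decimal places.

Ordinary annuity of 3 payments, first payment at period 8.
Periodic rate r = 0.103 per year.
The ordinary-annuity PV formula values the stream one period before the first payment (period 7); discount that back 7 periods:
PV₀ = 8,660 × [1 − (1+r)^−3] / r × (1+r)^−7 = £10,785.73

£10,785.73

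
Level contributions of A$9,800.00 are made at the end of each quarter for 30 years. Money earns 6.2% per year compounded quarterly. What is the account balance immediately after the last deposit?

This is an ordinary annuity: 120 deposits of A$9,800.00 at the end of each quarter.
Periodic rate r = 0.062/4 per quarter; n is counted in quarters.
FV = PMT × [((1+r)^n − 1)/r] = 9,800 × [(1+r)^120 − 1] / r = A$3,371,664.84

A$3,371,664.84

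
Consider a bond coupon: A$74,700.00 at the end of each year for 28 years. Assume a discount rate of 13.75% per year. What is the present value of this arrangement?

A$528,536.76

This is an ordinary annuity: 28 payments of A$74,700.00 at the end of each year.
Periodic rate r = 0.1375 per year.
PV = PMT × [(1 − (1+r)^−n)/r] = 74,700 × [1 − (1+r)^−28] / r = A$528,536.76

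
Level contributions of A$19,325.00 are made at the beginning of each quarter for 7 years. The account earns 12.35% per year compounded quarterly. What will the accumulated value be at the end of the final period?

This is an annuity due: 28 deposits of A$19,325.00 at the beginning of each quarter.
Periodic rate r = 0.1235/4 per quarter; n is counted in quarters.
FV = PMT × [((1+r)^n − 1)/r] × (1+r) = 19,325 × [(1+r)^28 − 1] / r × (1+r) = A$866,537.66

A$866,537.66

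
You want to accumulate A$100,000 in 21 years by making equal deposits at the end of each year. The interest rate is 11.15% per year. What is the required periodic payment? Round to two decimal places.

A$1,358.66

Level ordinary annuity; solve FV = PMT × [((1+r)^n − 1)/r] for PMT.
Periodic rate r = 0.1115 per year.
With n = 21: PMT = 100,000 / ([((1+r)^n − 1)/r]) = A$1,358.66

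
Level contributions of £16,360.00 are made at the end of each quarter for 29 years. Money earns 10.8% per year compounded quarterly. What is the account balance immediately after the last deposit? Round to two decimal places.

This is an ordinary annuity: 116 deposits of £16,360.00 at the end of each quarter.
Periodic rate r = 0.108/4 per quarter; n is counted in quarters.
FV = PMT × [((1+r)^n − 1)/r] = 16,360 × [(1+r)^116 − 1] / r = £12,716,735.54

£12,716,735.54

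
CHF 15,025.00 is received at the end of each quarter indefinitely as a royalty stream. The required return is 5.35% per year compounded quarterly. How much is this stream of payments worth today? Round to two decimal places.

CHF 1,123,364.49

Periodic rate r = 0.0535/4 per quarter.
Level perpetuity: PV = PMT / r = 15,025 / (0.0535/4) = CHF 1,123,364.49.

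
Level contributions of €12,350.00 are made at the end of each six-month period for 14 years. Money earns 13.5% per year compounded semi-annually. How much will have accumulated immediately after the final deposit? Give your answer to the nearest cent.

€956,404.80

This is an ordinary annuity: 28 deposits of €12,350.00 at the end of each six-month period.
Periodic rate r = 0.135/2 per half-year; n is counted in half-years.
FV = PMT × [((1+r)^n − 1)/r] = 12,350 × [(1+r)^28 − 1] / r = €956,404.80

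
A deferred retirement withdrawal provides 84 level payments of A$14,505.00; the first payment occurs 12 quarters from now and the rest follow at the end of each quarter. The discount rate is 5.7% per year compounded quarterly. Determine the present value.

A$605,764.06

Ordinary annuity of 84 payments, first payment at period 12.
Periodic rate r = 0.057/4 per quarter; n is counted in quarters.
The ordinary-annuity PV formula values the stream one period before the first payment (period 11); discount that back 11 periods:
PV₀ = 14,505 × [1 − (1+r)^−84] / r × (1+r)^−11 = A$605,764.06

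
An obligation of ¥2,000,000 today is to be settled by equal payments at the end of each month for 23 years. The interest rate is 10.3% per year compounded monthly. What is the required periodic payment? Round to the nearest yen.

Level ordinary annuity; solve PV = PMT × [(1 − (1+r)^−n)/r] for PMT.
Periodic rate r = 0.103/12 per month; n is counted in months.
With n = 276: PMT = 2,000,000 / ([(1 − (1+r)^−n)/r]) = ¥18,959

¥18,959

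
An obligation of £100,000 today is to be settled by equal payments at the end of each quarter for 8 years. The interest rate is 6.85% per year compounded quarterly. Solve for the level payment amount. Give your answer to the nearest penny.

Level ordinary annuity; solve PV = PMT × [(1 − (1+r)^−n)/r] for PMT.
Periodic rate r = 0.0685/4 per quarter; n is counted in quarters.
With n = 32: PMT = 100,000 / ([(1 − (1+r)^−n)/r]) = £4,085.10

£4,085.10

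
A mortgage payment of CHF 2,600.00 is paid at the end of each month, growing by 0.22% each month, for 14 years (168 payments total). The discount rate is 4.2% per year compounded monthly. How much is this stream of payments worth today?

Periodic rate r = 0.042/12 per month; n is counted in months.
Growing ordinary annuity: PV = PMT₁ × [1 − ((1+g)/(1+r))^n] / (r − g) = 2,600 × [1 − ((1+0.0022)/(1+r))^168] / (r − 0.0022) = CHF 391,394.23.

CHF 391,394.23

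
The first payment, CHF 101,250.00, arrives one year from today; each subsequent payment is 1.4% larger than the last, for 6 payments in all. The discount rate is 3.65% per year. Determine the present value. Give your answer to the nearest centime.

CHF 555,205.31

Periodic rate r = 0.0365 per year.
Growing ordinary annuity: PV = PMT₁ × [1 − ((1+g)/(1+r))^n] / (r − g) = 101,250 × [1 − ((1+0.014)/(1+r))^6] / (r − 0.014) = CHF 555,205.31.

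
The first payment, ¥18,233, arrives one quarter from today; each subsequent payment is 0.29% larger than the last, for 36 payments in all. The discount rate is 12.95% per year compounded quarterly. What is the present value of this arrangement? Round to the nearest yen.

¥400,555

Periodic rate r = 0.1295/4 per quarter; n is counted in quarters.
Growing ordinary annuity: PV = PMT₁ × [1 − ((1+g)/(1+r))^n] / (r − g) = 18,233 × [1 − ((1+0.0029)/(1+r))^36] / (r − 0.0029) = ¥400,555.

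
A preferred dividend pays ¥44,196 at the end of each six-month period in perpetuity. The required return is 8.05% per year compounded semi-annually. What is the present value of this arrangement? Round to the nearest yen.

Periodic rate r = 0.0805/2 per half-year.
Level perpetuity: PV = PMT / r = 44,196 / (0.0805/2) = ¥1,098,037.

¥1,098,037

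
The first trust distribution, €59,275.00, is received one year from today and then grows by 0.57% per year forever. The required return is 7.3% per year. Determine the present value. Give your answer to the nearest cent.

Periodic rate r = 0.073 per year.
Growing perpetuity (Gordon): PV = PMT₁ / (r − g) = 59,275 / (r − 0.0057) = €880,757.80.

€880,757.80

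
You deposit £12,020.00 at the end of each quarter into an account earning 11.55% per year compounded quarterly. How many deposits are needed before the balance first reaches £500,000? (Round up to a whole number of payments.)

Periodic rate r = 0.1155/4 per quarter; n is counted in quarters.
Ordinary annuity FV: 500,000 = 12,020 × [((1+r)^n − 1)/r].
(1+r)^n = 1 + 500,000 × r / 12,020, so n = ln(1 + 500,000·r/12,020) / ln(1+r) = 27.72.
Round up to a whole number of payments: n = 28.

28 payments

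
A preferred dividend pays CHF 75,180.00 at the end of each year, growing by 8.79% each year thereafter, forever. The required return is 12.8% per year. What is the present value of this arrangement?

CHF 1,874,812.97

Periodic rate r = 0.128 per year.
Growing perpetuity (Gordon): PV = PMT₁ / (r − g) = 75,180 / (r − 0.0879) = CHF 1,874,812.97.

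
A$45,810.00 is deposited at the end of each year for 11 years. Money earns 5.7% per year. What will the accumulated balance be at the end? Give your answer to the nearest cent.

A$675,118.70

This is an ordinary annuity: 11 deposits of A$45,810.00 at the end of each year.
Periodic rate r = 0.057 per year.
FV = PMT × [((1+r)^n − 1)/r] = 45,810 × [(1+r)^11 − 1] / r = A$675,118.70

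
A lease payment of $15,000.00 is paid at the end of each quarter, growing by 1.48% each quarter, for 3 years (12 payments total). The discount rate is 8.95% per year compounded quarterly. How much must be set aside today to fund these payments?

$169,060.32

Periodic rate r = 0.0895/4 per quarter; n is counted in quarters.
Growing ordinary annuity: PV = PMT₁ × [1 − ((1+g)/(1+r))^n] / (r − g) = 15,000 × [1 − ((1+0.0148)/(1+r))^12] / (r − 0.0148) = $169,060.32.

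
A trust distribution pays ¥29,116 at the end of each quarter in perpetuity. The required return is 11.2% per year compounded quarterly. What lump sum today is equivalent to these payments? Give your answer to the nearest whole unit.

¥1,039,857

Periodic rate r = 0.112/4 per quarter.
Level perpetuity: PV = PMT / r = 29,116 / (0.112/4) = ¥1,039,857.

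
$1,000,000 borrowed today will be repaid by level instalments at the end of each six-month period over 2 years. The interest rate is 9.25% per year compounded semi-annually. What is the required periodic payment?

Level ordinary annuity; solve PV = PMT × [(1 − (1+r)^−n)/r] for PMT.
Periodic rate r = 0.0925/2 per half-year; n is counted in half-years.
With n = 4: PMT = 1,000,000 / ([(1 − (1+r)^−n)/r]) = $279,559.33

$279,559.33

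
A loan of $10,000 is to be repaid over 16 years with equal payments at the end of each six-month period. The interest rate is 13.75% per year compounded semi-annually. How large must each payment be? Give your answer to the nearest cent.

Level ordinary annuity; solve PV = PMT × [(1 − (1+r)^−n)/r] for PMT.
Periodic rate r = 0.1375/2 per half-year; n is counted in half-years.
With n = 32: PMT = 10,000 / ([(1 − (1+r)^−n)/r]) = $780.46

$780.46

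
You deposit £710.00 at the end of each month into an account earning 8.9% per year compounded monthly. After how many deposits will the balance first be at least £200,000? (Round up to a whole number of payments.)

153 payments

Periodic rate r = 0.089/12 per month; n is counted in months.
Ordinary annuity FV: 200,000 = 710 × [((1+r)^n − 1)/r].
(1+r)^n = 1 + 200,000 × r / 710, so n = ln(1 + 200,000·r/710) / ln(1+r) = 152.64.
Round up to a whole number of payments: n = 153.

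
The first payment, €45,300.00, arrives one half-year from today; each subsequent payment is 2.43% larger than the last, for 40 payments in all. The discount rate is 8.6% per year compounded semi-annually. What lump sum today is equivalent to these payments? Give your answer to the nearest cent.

€1,247,640.34

Periodic rate r = 0.086/2 per half-year; n is counted in half-years.
Growing ordinary annuity: PV = PMT₁ × [1 − ((1+g)/(1+r))^n] / (r − g) = 45,300 × [1 − ((1+0.0243)/(1+r))^40] / (r − 0.0243) = €1,247,640.34.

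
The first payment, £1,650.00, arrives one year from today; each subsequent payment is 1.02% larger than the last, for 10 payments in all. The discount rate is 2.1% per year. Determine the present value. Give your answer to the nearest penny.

Periodic rate r = 0.021 per year.
Growing ordinary annuity: PV = PMT₁ × [1 − ((1+g)/(1+r))^n] / (r − g) = 1,650 × [1 − ((1+0.0102)/(1+r))^10] / (r − 0.0102) = £15,412.68.

£15,412.68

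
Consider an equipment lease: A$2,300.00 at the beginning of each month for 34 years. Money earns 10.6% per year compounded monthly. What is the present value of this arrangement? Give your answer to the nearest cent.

A$255,414.66

This is an annuity due: 408 payments of A$2,300.00 at the beginning of each month.
Periodic rate r = 0.106/12 per month; n is counted in months.
PV = PMT × [(1 − (1+r)^−n)/r] × (1+r) = 2,300 × [1 − (1+r)^−408] / r × (1+r) = A$255,414.66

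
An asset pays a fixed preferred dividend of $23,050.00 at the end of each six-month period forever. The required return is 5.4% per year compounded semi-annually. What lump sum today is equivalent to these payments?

Periodic rate r = 0.054/2 per half-year.
Level perpetuity: PV = PMT / r = 23,050 / (0.054/2) = $853,703.70.

$853,703.70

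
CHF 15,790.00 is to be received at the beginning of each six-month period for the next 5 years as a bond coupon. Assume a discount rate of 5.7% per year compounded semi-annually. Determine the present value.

CHF 139,597.15

This is an annuity due: 10 payments of CHF 15,790.00 at the beginning of each six-month period.
Periodic rate r = 0.057/2 per half-year; n is counted in half-years.
PV = PMT × [(1 − (1+r)^−n)/r] × (1+r) = 15,790 × [1 − (1+r)^−10] / r × (1+r) = CHF 139,597.15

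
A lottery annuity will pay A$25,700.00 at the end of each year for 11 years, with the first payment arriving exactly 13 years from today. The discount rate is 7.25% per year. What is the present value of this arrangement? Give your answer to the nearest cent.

A$82,178.80

Ordinary annuity of 11 payments, first payment at period 13.
Periodic rate r = 0.0725 per year.
The ordinary-annuity PV formula values the stream one period before the first payment (period 12); discount that back 12 periods:
PV₀ = 25,700 × [1 − (1+r)^−11] / r × (1+r)^−12 = A$82,178.80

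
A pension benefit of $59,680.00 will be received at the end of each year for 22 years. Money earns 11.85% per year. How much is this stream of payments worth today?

$460,762.12

This is an ordinary annuity: 22 payments of $59,680.00 at the end of each year.
Periodic rate r = 0.1185 per year.
PV = PMT × [(1 − (1+r)^−n)/r] = 59,680 × [1 − (1+r)^−22] / r = $460,762.12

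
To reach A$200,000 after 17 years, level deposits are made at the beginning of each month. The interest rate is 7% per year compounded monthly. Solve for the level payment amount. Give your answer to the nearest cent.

A$509.68

Level annuity due; solve FV = PMT × [((1+r)^n − 1)/r] × (1+r) for PMT.
Periodic rate r = 0.07/12 per month; n is counted in months.
With n = 204: PMT = 200,000 / ([((1+r)^n − 1)/r] × (1+r)) = A$509.68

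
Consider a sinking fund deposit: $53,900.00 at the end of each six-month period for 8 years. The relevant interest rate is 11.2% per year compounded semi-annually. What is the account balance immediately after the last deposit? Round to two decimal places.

This is an ordinary annuity: 16 deposits of $53,900.00 at the end of each six-month period.
Periodic rate r = 0.112/2 per half-year; n is counted in half-years.
FV = PMT × [((1+r)^n − 1)/r] = 53,900 × [(1+r)^16 − 1] / r = $1,339,065.98

$1,339,065.98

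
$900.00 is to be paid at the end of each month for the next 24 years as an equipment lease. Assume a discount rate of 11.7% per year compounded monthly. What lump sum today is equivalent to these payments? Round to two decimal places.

This is an ordinary annuity: 288 payments of $900.00 at the end of each month.
Periodic rate r = 0.117/12 per month; n is counted in months.
PV = PMT × [(1 − (1+r)^−n)/r] = 900 × [1 − (1+r)^−288] / r = $86,662.93

$86,662.93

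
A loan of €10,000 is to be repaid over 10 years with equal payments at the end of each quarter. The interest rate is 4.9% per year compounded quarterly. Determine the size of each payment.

€317.73

Level ordinary annuity; solve PV = PMT × [(1 − (1+r)^−n)/r] for PMT.
Periodic rate r = 0.049/4 per quarter; n is counted in quarters.
With n = 40: PMT = 10,000 / ([(1 − (1+r)^−n)/r]) = €317.73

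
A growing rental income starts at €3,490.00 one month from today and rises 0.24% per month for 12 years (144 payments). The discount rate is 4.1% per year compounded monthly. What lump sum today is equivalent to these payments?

€466,244.88

Periodic rate r = 0.041/12 per month; n is counted in months.
Growing ordinary annuity: PV = PMT₁ × [1 − ((1+g)/(1+r))^n] / (r − g) = 3,490 × [1 − ((1+0.0024)/(1+r))^144] / (r − 0.0024) = €466,244.88.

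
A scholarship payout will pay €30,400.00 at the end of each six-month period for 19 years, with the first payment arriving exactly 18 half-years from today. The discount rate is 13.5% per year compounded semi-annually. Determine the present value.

€135,962.09

Ordinary annuity of 38 payments, first payment at period 18.
Periodic rate r = 0.135/2 per half-year; n is counted in half-years.
The ordinary-annuity PV formula values the stream one period before the first payment (period 17); discount that back 17 periods:
PV₀ = 30,400 × [1 − (1+r)^−38] / r × (1+r)^−17 = €135,962.09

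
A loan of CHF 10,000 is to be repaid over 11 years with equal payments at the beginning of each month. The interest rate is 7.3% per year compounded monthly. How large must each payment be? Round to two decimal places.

Level annuity due; solve PV = PMT × [(1 − (1+r)^−n)/r] × (1+r) for PMT.
Periodic rate r = 0.073/12 per month; n is counted in months.
With n = 132: PMT = 10,000 / ([(1 − (1+r)^−n)/r] × (1+r)) = CHF 109.75

CHF 109.75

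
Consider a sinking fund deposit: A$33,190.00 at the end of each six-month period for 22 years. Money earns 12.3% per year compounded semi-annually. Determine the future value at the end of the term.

This is an ordinary annuity: 44 deposits of A$33,190.00 at the end of each six-month period.
Periodic rate r = 0.123/2 per half-year; n is counted in half-years.
FV = PMT × [((1+r)^n − 1)/r] = 33,190 × [(1+r)^44 − 1] / r = A$6,918,148.18

A$6,918,148.18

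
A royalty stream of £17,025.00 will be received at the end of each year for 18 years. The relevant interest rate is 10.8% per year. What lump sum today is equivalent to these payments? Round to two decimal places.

This is an ordinary annuity: 18 payments of £17,025.00 at the end of each year.
Periodic rate r = 0.108 per year.
PV = PMT × [(1 − (1+r)^−n)/r] = 17,025 × [1 − (1+r)^−18] / r = £132,753.31

£132,753.31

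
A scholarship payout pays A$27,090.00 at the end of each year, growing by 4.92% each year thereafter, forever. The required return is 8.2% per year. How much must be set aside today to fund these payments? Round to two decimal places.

Periodic rate r = 0.082 per year.
Growing perpetuity (Gordon): PV = PMT₁ / (r − g) = 27,090 / (r − 0.0492) = A$825,914.63.

A$825,914.63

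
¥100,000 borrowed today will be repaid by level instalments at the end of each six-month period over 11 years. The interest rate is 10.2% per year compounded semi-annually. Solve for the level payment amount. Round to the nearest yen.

¥7,666

Level ordinary annuity; solve PV = PMT × [(1 − (1+r)^−n)/r] for PMT.
Periodic rate r = 0.102/2 per half-year; n is counted in half-years.
With n = 22: PMT = 100,000 / ([(1 − (1+r)^−n)/r]) = ¥7,666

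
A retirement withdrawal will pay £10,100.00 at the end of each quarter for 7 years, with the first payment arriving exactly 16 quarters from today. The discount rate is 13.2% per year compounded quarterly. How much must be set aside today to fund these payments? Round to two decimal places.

£112,293.32

Ordinary annuity of 28 payments, first payment at period 16.
Periodic rate r = 0.132/4 per quarter; n is counted in quarters.
The ordinary-annuity PV formula values the stream one period before the first payment (period 15); discount that back 15 periods:
PV₀ = 10,100 × [1 − (1+r)^−28] / r × (1+r)^−15 = £112,293.32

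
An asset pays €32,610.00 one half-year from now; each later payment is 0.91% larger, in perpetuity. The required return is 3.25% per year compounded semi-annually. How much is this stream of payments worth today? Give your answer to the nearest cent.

€4,560,839.16

Periodic rate r = 0.0325/2 per half-year.
Growing perpetuity (Gordon): PV = PMT₁ / (r − g) = 32,610 / (r − 0.0091) = €4,560,839.16.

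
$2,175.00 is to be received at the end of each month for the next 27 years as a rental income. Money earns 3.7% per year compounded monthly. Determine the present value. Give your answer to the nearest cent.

$445,242.07

This is an ordinary annuity: 324 payments of $2,175.00 at the end of each month.
Periodic rate r = 0.037/12 per month; n is counted in months.
PV = PMT × [(1 − (1+r)^−n)/r] = 2,175 × [1 − (1+r)^−324] / r = $445,242.07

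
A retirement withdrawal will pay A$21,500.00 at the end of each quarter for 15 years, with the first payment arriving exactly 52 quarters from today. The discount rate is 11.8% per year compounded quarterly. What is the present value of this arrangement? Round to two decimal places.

Ordinary annuity of 60 payments, first payment at period 52.
Periodic rate r = 0.118/4 per quarter; n is counted in quarters.
The ordinary-annuity PV formula values the stream one period before the first payment (period 51); discount that back 51 periods:
PV₀ = 21,500 × [1 − (1+r)^−60] / r × (1+r)^−51 = A$136,539.31

A$136,539.31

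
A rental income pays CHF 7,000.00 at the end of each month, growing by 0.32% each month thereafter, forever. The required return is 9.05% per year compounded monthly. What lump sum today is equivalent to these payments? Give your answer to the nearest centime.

Periodic rate r = 0.0905/12 per month.
Growing perpetuity (Gordon): PV = PMT₁ / (r − g) = 7,000 / (r − 0.0032) = CHF 1,612,284.07.

CHF 1,612,284.07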